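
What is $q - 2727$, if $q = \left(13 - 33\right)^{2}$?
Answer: $-2327$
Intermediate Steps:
$q = 400$ ($q = \left(-20\right)^{2} = 400$)
$q - 2727 = 400 - 2727 = -2327$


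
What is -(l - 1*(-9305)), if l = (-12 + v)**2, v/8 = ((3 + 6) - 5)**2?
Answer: -22761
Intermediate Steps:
v = 128 (v = 8*((3 + 6) - 5)**2 = 8*(9 - 5)**2 = 8*4**2 = 8*16 = 128)
l = 13456 (l = (-12 + 128)**2 = 116**2 = 13456)
-(l - 1*(-9305)) = -(13456 - 1*(-9305)) = -(13456 + 9305) = -1*22761 = -22761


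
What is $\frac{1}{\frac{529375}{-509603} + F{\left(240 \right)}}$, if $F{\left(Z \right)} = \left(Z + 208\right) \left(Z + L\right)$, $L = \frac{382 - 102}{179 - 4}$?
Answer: $\frac{2548015}{275786343077} \approx 9.2391 \cdot 10^{-6}$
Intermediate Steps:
$L = \frac{8}{5}$ ($L = \frac{280}{175} = 280 \cdot \frac{1}{175} = \frac{8}{5} \approx 1.6$)
$F{\left(Z \right)} = \left(208 + Z\right) \left(\frac{8}{5} + Z\right)$ ($F{\left(Z \right)} = \left(Z + 208\right) \left(Z + \frac{8}{5}\right) = \left(208 + Z\right) \left(\frac{8}{5} + Z\right)$)
$\frac{1}{\frac{529375}{-509603} + F{\left(240 \right)}} = \frac{1}{\frac{529375}{-509603} + \left(\frac{1664}{5} + 240^{2} + \frac{1048}{5} \cdot 240\right)} = \frac{1}{529375 \left(- \frac{1}{509603}\right) + \left(\frac{1664}{5} + 57600 + 50304\right)} = \frac{1}{- \frac{529375}{509603} + \frac{541184}{5}} = \frac{1}{\frac{275786343077}{2548015}} = \frac{2548015}{275786343077}$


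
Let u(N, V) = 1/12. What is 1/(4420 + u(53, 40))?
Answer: 12/53041 ≈ 0.00022624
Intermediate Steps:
u(N, V) = 1/12
1/(4420 + u(53, 40)) = 1/(4420 + 1/12) = 1/(53041/12) = 12/53041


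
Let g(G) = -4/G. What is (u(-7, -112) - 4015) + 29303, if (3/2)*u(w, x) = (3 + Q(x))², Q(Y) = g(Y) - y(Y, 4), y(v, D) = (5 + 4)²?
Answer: 34504177/1176 ≈ 29340.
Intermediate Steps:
y(v, D) = 81 (y(v, D) = 9² = 81)
Q(Y) = -81 - 4/Y (Q(Y) = -4/Y - 1*81 = -4/Y - 81 = -81 - 4/Y)
u(w, x) = 2*(-78 - 4/x)²/3 (u(w, x) = 2*(3 + (-81 - 4/x))²/3 = 2*(-78 - 4/x)²/3)
(u(-7, -112) - 4015) + 29303 = ((8/3)*(2 + 39*(-112))²/(-112)² - 4015) + 29303 = ((8/3)*(1/12544)*(2 - 4368)² - 4015) + 29303 = ((8/3)*(1/12544)*(-4366)² - 4015) + 29303 = ((8/3)*(1/12544)*19061956 - 4015) + 29303 = (4765489/1176 - 4015) + 29303 = 43849/1176 + 29303 = 34504177/1176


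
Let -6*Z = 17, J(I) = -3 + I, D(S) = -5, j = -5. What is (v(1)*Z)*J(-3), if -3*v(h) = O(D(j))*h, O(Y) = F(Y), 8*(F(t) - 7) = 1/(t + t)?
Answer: -9503/240 ≈ -39.596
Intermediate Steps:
F(t) = 7 + 1/(16*t) (F(t) = 7 + 1/(8*(t + t)) = 7 + 1/(8*((2*t))) = 7 + (1/(2*t))/8 = 7 + 1/(16*t))
O(Y) = 7 + 1/(16*Y)
Z = -17/6 (Z = -⅙*17 = -17/6 ≈ -2.8333)
v(h) = -559*h/240 (v(h) = -(7 + (1/16)/(-5))*h/3 = -(7 + (1/16)*(-⅕))*h/3 = -(7 - 1/80)*h/3 = -559*h/240)
(v(1)*Z)*J(-3) = (-559/240*1*(-17/6))*(-3 - 3) = -559/240*(-17/6)*(-6) = (9503/1440)*(-6) = -9503/240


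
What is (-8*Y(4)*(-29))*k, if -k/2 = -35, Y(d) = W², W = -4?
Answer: 259840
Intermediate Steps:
Y(d) = 16 (Y(d) = (-4)² = 16)
k = 70 (k = -2*(-35) = 70)
(-8*Y(4)*(-29))*k = (-8*16*(-29))*70 = -128*(-29)*70 = 3712*70 = 259840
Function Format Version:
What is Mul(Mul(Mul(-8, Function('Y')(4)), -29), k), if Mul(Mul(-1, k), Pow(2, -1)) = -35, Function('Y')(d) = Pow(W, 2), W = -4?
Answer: 259840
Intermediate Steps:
Function('Y')(d) = 16 (Function('Y')(d) = Pow(-4, 2) = 16)
k = 70 (k = Mul(-2, -35) = 70)
Mul(Mul(Mul(-8, Function('Y')(4)), -29), k) = Mul(Mul(Mul(-8, 16), -29), 70) = Mul(Mul(-128, -29), 70) = Mul(3712, 70) = 259840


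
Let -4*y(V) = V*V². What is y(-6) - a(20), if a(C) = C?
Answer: 34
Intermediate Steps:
y(V) = -V³/4 (y(V) = -V*V²/4 = -V³/4)
y(-6) - a(20) = -¼*(-6)³ - 1*20 = -¼*(-216) - 20 = 54 - 20 = 34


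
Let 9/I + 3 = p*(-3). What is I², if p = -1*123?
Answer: 9/14884 ≈ 0.00060468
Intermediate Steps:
p = -123
I = 3/122 (I = 9/(-3 - 123*(-3)) = 9/(-3 + 369) = 9/366 = 9*(1/366) = 3/122 ≈ 0.024590)
I² = (3/122)² = 9/14884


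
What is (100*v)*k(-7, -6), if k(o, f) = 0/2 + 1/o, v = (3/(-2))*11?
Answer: 1650/7 ≈ 235.71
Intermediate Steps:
v = -33/2 (v = (3*(-½))*11 = -3/2*11 = -33/2 ≈ -16.500)
k(o, f) = 1/o (k(o, f) = 0*(½) + 1/o = 0 + 1/o = 1/o)
(100*v)*k(-7, -6) = (100*(-33/2))/(-7) = -1650*(-⅐) = 1650/7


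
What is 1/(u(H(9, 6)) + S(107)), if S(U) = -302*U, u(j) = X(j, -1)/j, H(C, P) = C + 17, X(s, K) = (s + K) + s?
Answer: -26/840113 ≈ -3.0948e-5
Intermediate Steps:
X(s, K) = K + 2*s (X(s, K) = (K + s) + s = K + 2*s)
H(C, P) = 17 + C
u(j) = (-1 + 2*j)/j
1/(u(H(9, 6)) + S(107)) = 1/((2 - 1/(17 + 9)) - 302*107) = 1/((2 - 1/26) - 32314) = 1/(51/26 - 32314) = 1/(-840113/26) = -26/840113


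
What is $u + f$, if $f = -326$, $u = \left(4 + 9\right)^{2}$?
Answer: $-157$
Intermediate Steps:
$u = 169$ ($u = 13^{2} = 169$)
$u + f = 169 - 326 = -157$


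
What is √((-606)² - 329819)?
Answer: √37417 ≈ 193.43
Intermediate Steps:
√((-606)² - 329819) = √(367236 - 329819) = √37417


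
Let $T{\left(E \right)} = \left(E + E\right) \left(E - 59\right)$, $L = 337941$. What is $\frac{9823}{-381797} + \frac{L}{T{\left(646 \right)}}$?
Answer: $\frac{121575057485}{289556371988} \approx 0.41987$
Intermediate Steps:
$T{\left(E \right)} = 2 E \left(-59 + E\right)$
$\frac{9823}{-381797} + \frac{L}{T{\left(646 \right)}} = \frac{9823}{-381797} + \frac{337941}{2 \cdot 646 \left(-59 + 646\right)} = 9823 \left(- \frac{1}{381797}\right) + \frac{337941}{2 \cdot 646 \cdot 587} = - \frac{9823}{381797} + \frac{337941}{758404} = \frac{121575057485}{289556371988}$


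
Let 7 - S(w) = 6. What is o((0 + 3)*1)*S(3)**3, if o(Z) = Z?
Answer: 3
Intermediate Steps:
S(w) = 1 (S(w) = 7 - 1*6 = 7 - 6 = 1)
o((0 + 3)*1)*S(3)**3 = ((0 + 3)*1)*1**3 = (3*1)*1 = 3*1 = 3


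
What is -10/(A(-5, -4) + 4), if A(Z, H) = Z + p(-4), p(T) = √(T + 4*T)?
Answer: 10*I/(I + 2*√5) ≈ 0.47619 + 2.1296*I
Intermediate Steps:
p(T) = √5*√T (p(T) = √(5*T) = √5*√T)
A(Z, H) = Z + 2*I*√5 (A(Z, H) = Z + √5*√(-4) = Z + √5*(2*I) = Z + 2*I*√5)
-10/(A(-5, -4) + 4) = -10/((-5 + 2*I*√5) + 4) = -10/(-1 + 2*I*√5)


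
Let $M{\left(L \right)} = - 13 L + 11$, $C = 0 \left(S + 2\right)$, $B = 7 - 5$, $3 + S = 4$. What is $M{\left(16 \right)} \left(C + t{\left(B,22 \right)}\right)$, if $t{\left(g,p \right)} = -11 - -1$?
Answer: $1970$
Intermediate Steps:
$S = 1$ ($S = -3 + 4 = 1$)
$B = 2$
$t{\left(g,p \right)} = -10$ ($t{\left(g,p \right)} = -11 + 1 = -10$)
$C = 0$ ($C = 0 \left(1 + 2\right) = 0 \cdot 3 = 0$)
$M{\left(L \right)} = 11 - 13 L$
$M{\left(16 \right)} \left(C + t{\left(B,22 \right)}\right) = \left(11 - 208\right) \left(0 - 10\right) = \left(11 - 208\right) \left(-10\right) = \left(-197\right) \left(-10\right) = 1970$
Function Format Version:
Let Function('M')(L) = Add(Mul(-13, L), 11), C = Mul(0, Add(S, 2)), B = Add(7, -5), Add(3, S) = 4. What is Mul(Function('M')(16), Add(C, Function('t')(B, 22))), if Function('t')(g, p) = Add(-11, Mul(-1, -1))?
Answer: 1970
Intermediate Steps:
S = 1 (S = Add(-3, 4) = 1)
B = 2
Function('t')(g, p) = -10 (Function('t')(g, p) = Add(-11, 1) = -10)
C = 0 (C = Mul(0, Add(1, 2)) = Mul(0, 3) = 0)
Function('M')(L) = Add(11, Mul(-13, L))
Mul(Function('M')(16), Add(C, Function('t')(B, 22))) = Mul(Add(11, Mul(-13, 16)), Add(0, -10)) = Mul(Add(11, -208), -10) = Mul(-197, -10) = 1970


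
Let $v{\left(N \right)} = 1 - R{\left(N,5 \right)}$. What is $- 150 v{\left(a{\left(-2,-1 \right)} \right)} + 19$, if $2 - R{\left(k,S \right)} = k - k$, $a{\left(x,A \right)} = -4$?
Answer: $169$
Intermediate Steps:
$R{\left(k,S \right)} = 2$ ($R{\left(k,S \right)} = 2 - \left(k - k\right) = 2 - 0 = 2 + 0 = 2$)
$v{\left(N \right)} = -1$ ($v{\left(N \right)} = 1 - 2 = -1$)
$- 150 v{\left(a{\left(-2,-1 \right)} \right)} + 19 = \left(-150\right) \left(-1\right) + 19 = 150 + 19 = 169$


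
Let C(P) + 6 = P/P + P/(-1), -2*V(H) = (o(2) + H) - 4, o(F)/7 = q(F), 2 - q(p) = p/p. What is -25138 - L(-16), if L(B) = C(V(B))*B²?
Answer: -22194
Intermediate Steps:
q(p) = 1 (q(p) = 2 - p/p = 2 - 1*1 = 2 - 1 = 1)
o(F) = 7 (o(F) = 7*1 = 7)
V(H) = -3/2 - H/2 (V(H) = -((7 + H) - 4)/2 = -(3 + H)/2 = -3/2 - H/2)
C(P) = -5 - P (C(P) = -6 + (P/P + P/(-1)) = -6 + (1 + P*(-1)) = -6 + (1 - P) = -5 - P)
L(B) = B²*(-7/2 + B/2) (L(B) = (-5 - (-3/2 - B/2))*B² = (-5 + (3/2 + B/2))*B² = (-7/2 + B/2)*B² = B²*(-7/2 + B/2))
-25138 - L(-16) = -25138 - (-16)²*(-7 - 16)/2 = -25138 - 256*(-23)/2 = -25138 - 1*(-2944) = -25138 + 2944 = -22194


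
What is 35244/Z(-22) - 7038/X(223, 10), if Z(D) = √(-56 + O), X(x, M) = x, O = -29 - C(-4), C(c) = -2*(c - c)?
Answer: -7038/223 - 35244*I*√85/85 ≈ -31.561 - 3822.8*I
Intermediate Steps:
C(c) = 0 (C(c) = -2*0 = 0)
O = -29 (O = -29 - 1*0 = -29 + 0 = -29)
Z(D) = I*√85 (Z(D) = √(-56 - 29) = √(-85) = I*√85)
35244/Z(-22) - 7038/X(223, 10) = 35244/((I*√85)) - 7038/223 = 35244*(-I*√85/85) - 7038*1/223 = -35244*I*√85/85 - 7038/223 = -7038/223 - 35244*I*√85/85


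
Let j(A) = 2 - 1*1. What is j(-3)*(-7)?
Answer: -7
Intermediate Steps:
j(A) = 1 (j(A) = 2 - 1 = 1)
j(-3)*(-7) = 1*(-7) = -7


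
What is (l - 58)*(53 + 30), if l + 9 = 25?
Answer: -3486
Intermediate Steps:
l = 16 (l = -9 + 25 = 16)
(l - 58)*(53 + 30) = (16 - 58)*(53 + 30) = -42*83 = -3486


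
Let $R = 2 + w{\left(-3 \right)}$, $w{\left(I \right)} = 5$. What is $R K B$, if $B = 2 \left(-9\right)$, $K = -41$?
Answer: $5166$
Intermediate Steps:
$B = -18$
$R = 7$ ($R = 2 + 5 = 7$)
$R K B = 7 \left(-41\right) \left(-18\right) = \left(-287\right) \left(-18\right) = 5166$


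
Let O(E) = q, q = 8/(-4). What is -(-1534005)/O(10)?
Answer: -1534005/2 ≈ -7.6700e+5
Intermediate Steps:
q = -2 (q = 8*(-¼) = -2)
O(E) = -2
-(-1534005)/O(10) = -(-1534005)/(-2) = -(-1534005)*(-1)/2 = -5165*297/2 = -1534005/2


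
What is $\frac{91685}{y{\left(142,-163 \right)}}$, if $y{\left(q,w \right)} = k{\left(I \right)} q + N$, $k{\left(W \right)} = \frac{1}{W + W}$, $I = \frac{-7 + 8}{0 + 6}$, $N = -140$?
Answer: $\frac{8335}{26} \approx 320.58$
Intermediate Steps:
$I = \frac{1}{6}$ ($I = 1 \cdot \frac{1}{6} = \frac{1}{6} \approx 0.16667$)
$k{\left(W \right)} = \frac{1}{2 W}$
$y{\left(q,w \right)} = -140 + 3 q$ ($y{\left(q,w \right)} = \frac{\frac{1}{\frac{1}{6}}}{2} q - 140 = \frac{1}{2} \cdot 6 q - 140 = 3 q - 140 = -140 + 3 q$)
$\frac{91685}{y{\left(142,-163 \right)}} = \frac{91685}{-140 + 3 \cdot 142} = \frac{91685}{-140 + 426} = \frac{91685}{286} = 91685 \cdot \frac{1}{286} = \frac{8335}{26}$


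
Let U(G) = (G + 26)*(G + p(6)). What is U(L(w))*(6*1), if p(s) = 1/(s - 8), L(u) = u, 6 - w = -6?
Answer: 2622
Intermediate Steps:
w = 12 (w = 6 - 1*(-6) = 6 + 6 = 12)
p(s) = 1/(-8 + s)
U(G) = (26 + G)*(-1/2 + G) (U(G) = (G + 26)*(G + 1/(-8 + 6)) = (26 + G)*(G + 1/(-2)) = (26 + G)*(G - 1/2) = (26 + G)*(-1/2 + G))
U(L(w))*(6*1) = (-13 + 12**2 + (51/2)*12)*(6*1) = (-13 + 144 + 306)*6 = 437*6 = 2622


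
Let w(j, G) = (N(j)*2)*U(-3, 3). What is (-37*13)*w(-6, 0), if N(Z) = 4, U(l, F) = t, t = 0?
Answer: 0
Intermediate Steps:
U(l, F) = 0
w(j, G) = 0 (w(j, G) = (4*2)*0 = 8*0 = 0)
(-37*13)*w(-6, 0) = -37*13*0 = -481*0 = 0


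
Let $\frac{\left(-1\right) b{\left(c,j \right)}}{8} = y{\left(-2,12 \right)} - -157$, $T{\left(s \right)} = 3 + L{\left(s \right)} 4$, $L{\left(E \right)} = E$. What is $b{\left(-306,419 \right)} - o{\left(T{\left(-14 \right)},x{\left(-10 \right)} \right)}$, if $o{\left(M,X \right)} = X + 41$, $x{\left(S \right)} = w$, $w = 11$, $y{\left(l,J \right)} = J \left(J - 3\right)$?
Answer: $-2172$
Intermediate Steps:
$y{\left(l,J \right)} = J \left(-3 + J\right)$
$x{\left(S \right)} = 11$
$T{\left(s \right)} = 3 + 4 s$ ($T{\left(s \right)} = 3 + s 4 = 3 + 4 s$)
$o{\left(M,X \right)} = 41 + X$
$b{\left(c,j \right)} = -2120$ ($b{\left(c,j \right)} = - 8 \left(12 \left(-3 + 12\right) - -157\right) = - 8 \left(12 \cdot 9 + 157\right) = - 8 \left(108 + 157\right) = \left(-8\right) 265 = -2120$)
$b{\left(-306,419 \right)} - o{\left(T{\left(-14 \right)},x{\left(-10 \right)} \right)} = -2120 - \left(41 + 11\right) = -2120 - 52 = -2172$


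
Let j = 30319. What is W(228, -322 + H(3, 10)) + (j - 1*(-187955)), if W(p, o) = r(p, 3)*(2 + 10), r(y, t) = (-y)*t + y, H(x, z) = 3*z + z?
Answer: 212802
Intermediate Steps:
H(x, z) = 4*z
r(y, t) = y - t*y (r(y, t) = -t*y + y = y - t*y)
W(p, o) = -24*p (W(p, o) = (p*(1 - 1*3))*(2 + 10) = (p*(1 - 3))*12 = (p*(-2))*12 = -2*p*12 = -24*p)
W(228, -322 + H(3, 10)) + (j - 1*(-187955)) = -24*228 + (30319 - 1*(-187955)) = -5472 + (30319 + 187955) = -5472 + 218274 = 212802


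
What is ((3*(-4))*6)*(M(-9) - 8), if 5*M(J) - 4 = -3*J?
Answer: 648/5 ≈ 129.60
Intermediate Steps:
M(J) = 4/5 - 3*J/5 (M(J) = 4/5 + (-3*J)/5 = 4/5 - 3*J/5)
((3*(-4))*6)*(M(-9) - 8) = ((3*(-4))*6)*((4/5 - 3/5*(-9)) - 8) = (-12*6)*((4/5 + 27/5) - 8) = -72*(31/5 - 8) = -72*(-9/5) = 648/5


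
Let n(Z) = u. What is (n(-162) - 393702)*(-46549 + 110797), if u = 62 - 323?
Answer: -25311334824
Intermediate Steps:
u = -261
n(Z) = -261
(n(-162) - 393702)*(-46549 + 110797) = (-261 - 393702)*(-46549 + 110797) = -393963*64248 = -25311334824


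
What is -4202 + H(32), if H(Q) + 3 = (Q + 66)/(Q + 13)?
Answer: -189127/45 ≈ -4202.8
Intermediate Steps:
H(Q) = -3 + (66 + Q)/(13 + Q) (H(Q) = -3 + (Q + 66)/(Q + 13) = -3 + (66 + Q)/(13 + Q))
-4202 + H(32) = -4202 + (27 - 2*32)/(13 + 32) = -4202 + (27 - 64)/45 = -4202 + (1/45)*(-37) = -4202 - 37/45 = -189127/45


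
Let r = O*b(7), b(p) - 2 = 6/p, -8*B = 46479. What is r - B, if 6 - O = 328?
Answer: 39119/8 ≈ 4889.9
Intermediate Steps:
B = -46479/8 (B = -⅛*46479 = -46479/8 ≈ -5809.9)
b(p) = 2 + 6/p
O = -322 (O = 6 - 1*328 = 6 - 328 = -322)
r = -920 (r = -322*(2 + 6/7) = -322*20/7 = -920)
r - B = -920 - 1*(-46479/8) = -920 + 46479/8 = 39119/8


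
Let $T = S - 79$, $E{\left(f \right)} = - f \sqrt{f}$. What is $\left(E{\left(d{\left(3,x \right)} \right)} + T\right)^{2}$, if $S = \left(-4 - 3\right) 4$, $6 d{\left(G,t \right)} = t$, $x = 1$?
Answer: $\frac{\left(3852 + \sqrt{6}\right)^{2}}{1296} \approx 11464.0$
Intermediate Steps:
$d{\left(G,t \right)} = \frac{t}{6}$
$S = -28$ ($S = \left(-7\right) 4 = -28$)
$E{\left(f \right)} = - f^{\frac{3}{2}}$
$T = -107$ ($T = -28 - 79 = -107$)
$\left(E{\left(d{\left(3,x \right)} \right)} + T\right)^{2} = \left(- \left(\frac{1}{6} \cdot 1\right)^{\frac{3}{2}} - 107\right)^{2} = \left(- \frac{1}{6 \sqrt{6}} - 107\right)^{2} = \left(- \frac{\sqrt{6}}{36} - 107\right)^{2} = \left(-107 - \frac{\sqrt{6}}{36}\right)^{2}$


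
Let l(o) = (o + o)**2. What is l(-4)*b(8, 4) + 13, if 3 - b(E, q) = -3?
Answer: 397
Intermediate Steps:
b(E, q) = 6 (b(E, q) = 3 - 1*(-3) = 3 + 3 = 6)
l(o) = 4*o**2 (l(o) = (2*o)**2 = 4*o**2)
l(-4)*b(8, 4) + 13 = (4*(-4)**2)*6 + 13 = (4*16)*6 + 13 = 64*6 + 13 = 384 + 13 = 397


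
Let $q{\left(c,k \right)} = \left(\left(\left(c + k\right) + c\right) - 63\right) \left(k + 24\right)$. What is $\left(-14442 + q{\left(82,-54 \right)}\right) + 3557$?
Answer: $-12295$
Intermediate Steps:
$q{\left(c,k \right)} = \left(24 + k\right) \left(-63 + k + 2 c\right)$ ($q{\left(c,k \right)} = \left(\left(k + 2 c\right) - 63\right) \left(24 + k\right) = \left(-63 + k + 2 c\right) \left(24 + k\right) = \left(24 + k\right) \left(-63 + k + 2 c\right)$)
$\left(-14442 + q{\left(82,-54 \right)}\right) + 3557 = \left(-14442 + \left(-1512 + \left(-54\right)^{2} - -2106 + 48 \cdot 82 + 2 \cdot 82 \left(-54\right)\right)\right) + 3557 = \left(-14442 + \left(-1512 + 2916 + 2106 + 3936 - 8856\right)\right) + 3557 = \left(-14442 - 1410\right) + 3557 = -15852 + 3557 = -12295$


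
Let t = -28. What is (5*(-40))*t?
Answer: 5600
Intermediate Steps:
(5*(-40))*t = (5*(-40))*(-28) = -200*(-28) = 5600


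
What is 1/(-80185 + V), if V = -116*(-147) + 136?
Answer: -1/62997 ≈ -1.5874e-5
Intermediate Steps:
V = 17188 (V = 17052 + 136 = 17188)
1/(-80185 + V) = 1/(-80185 + 17188) = 1/(-62997) = -1/62997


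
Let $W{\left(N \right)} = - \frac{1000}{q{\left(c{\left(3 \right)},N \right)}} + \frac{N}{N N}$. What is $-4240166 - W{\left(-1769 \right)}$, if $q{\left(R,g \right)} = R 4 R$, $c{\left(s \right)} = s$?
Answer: $- \frac{67507240627}{15921} \approx -4.2401 \cdot 10^{6}$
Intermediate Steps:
$q{\left(R,g \right)} = 4 R^{2}$ ($q{\left(R,g \right)} = 4 R R = 4 R^{2}$)
$W{\left(N \right)} = - \frac{250}{9} + \frac{1}{N}$ ($W{\left(N \right)} = - \frac{1000}{4 \cdot 3^{2}} + \frac{N}{N N} = - \frac{1000}{4 \cdot 9} + \frac{N}{N^{2}} = - \frac{1000}{36} + \frac{N}{N^{2}} = \left(-1000\right) \frac{1}{36} + \frac{1}{N} = - \frac{250}{9} + \frac{1}{N}$)
$-4240166 - W{\left(-1769 \right)} = -4240166 - \left(- \frac{250}{9} + \frac{1}{-1769}\right) = -4240166 - \left(- \frac{250}{9} - \frac{1}{1769}\right) = -4240166 - - \frac{442259}{15921} = -4240166 + \frac{442259}{15921} = - \frac{67507240627}{15921}$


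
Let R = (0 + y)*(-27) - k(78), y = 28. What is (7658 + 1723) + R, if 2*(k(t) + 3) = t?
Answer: 8589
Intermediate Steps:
k(t) = -3 + t/2
R = -792 (R = (0 + 28)*(-27) - (-3 + (½)*78) = 28*(-27) - (-3 + 39) = -756 - 1*36 = -756 - 36 = -792)
(7658 + 1723) + R = (7658 + 1723) - 792 = 9381 - 792 = 8589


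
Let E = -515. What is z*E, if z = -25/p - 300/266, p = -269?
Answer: 19067875/35777 ≈ 532.96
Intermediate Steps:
z = -37025/35777 (z = -25/(-269) - 300/266 = -25*(-1/269) - 300*1/266 = 25/269 - 150/133 = -37025/35777 ≈ -1.0349)
z*E = -37025/35777*(-515) = 19067875/35777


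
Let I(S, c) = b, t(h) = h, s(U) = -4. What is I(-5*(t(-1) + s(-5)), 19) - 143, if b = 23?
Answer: -120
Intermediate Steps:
I(S, c) = 23
I(-5*(t(-1) + s(-5)), 19) - 143 = 23 - 143 = -120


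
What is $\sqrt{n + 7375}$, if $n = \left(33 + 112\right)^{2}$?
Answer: $20 \sqrt{71} \approx 168.52$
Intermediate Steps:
$n = 21025$ ($n = 145^{2} = 21025$)
$\sqrt{n + 7375} = \sqrt{21025 + 7375} = \sqrt{28400} = 20 \sqrt{71}$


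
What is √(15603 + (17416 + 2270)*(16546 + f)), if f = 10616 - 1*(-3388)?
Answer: 3*√66824767 ≈ 24524.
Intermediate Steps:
f = 14004 (f = 10616 + 3388 = 14004)
√(15603 + (17416 + 2270)*(16546 + f)) = √(15603 + (17416 + 2270)*(16546 + 14004)) = √(15603 + 19686*30550) = √(15603 + 601407300) = √601422903 = 3*√66824767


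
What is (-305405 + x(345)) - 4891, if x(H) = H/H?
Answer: -310295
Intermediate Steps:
x(H) = 1
(-305405 + x(345)) - 4891 = (-305405 + 1) - 4891 = -305404 - 4891 = -310295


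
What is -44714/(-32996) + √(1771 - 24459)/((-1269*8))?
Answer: 22357/16498 - I*√1418/2538 ≈ 1.3551 - 0.014837*I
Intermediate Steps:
-44714/(-32996) + √(1771 - 24459)/((-1269*8)) = -44714*(-1/32996) + √(-22688)/(-10152) = 22357/16498 + (4*I*√1418)*(-1/10152) = 22357/16498 - I*√1418/2538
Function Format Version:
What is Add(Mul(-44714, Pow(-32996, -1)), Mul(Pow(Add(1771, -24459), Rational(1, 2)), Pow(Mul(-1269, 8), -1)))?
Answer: Add(Rational(22357, 16498), Mul(Rational(-1, 2538), I, Pow(1418, Rational(1, 2)))) ≈ Add(1.3551, Mul(-0.014837, I))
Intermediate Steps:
Add(Mul(-44714, Pow(-32996, -1)), Mul(Pow(Add(1771, -24459), Rational(1, 2)), Pow(Mul(-1269, 8), -1))) = Add(Mul(-44714, Rational(-1, 32996)), Mul(Pow(-22688, Rational(1, 2)), Pow(-10152, -1))) = Add(Rational(22357, 16498), Mul(Mul(4, I, Pow(1418, Rational(1, 2))), Rational(-1, 10152))) = Add(Rational(22357, 16498), Mul(Rational(-1, 2538), I, Pow(1418, Rational(1, 2))))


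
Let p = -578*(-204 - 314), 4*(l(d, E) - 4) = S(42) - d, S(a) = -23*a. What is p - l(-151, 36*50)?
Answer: 1198415/4 ≈ 2.9960e+5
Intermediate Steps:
l(d, E) = -475/2 - d/4 (l(d, E) = 4 + (-23*42 - d)/4 = 4 + (-966 - d)/4 = 4 + (-483/2 - d/4) = -475/2 - d/4)
p = 299404 (p = -578*(-518) = 299404)
p - l(-151, 36*50) = 299404 - (-475/2 - ¼*(-151)) = 299404 - (-475/2 + 151/4) = 299404 - 1*(-799/4) = 299404 + 799/4 = 1198415/4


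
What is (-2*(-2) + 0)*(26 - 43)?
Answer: -68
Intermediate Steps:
(-2*(-2) + 0)*(26 - 43) = (4 + 0)*(-17) = 4*(-17) = -68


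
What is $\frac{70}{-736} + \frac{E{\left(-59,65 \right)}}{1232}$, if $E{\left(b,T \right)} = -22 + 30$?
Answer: $- \frac{2511}{28336} \approx -0.088615$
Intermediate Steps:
$E{\left(b,T \right)} = 8$
$\frac{70}{-736} + \frac{E{\left(-59,65 \right)}}{1232} = \frac{70}{-736} + \frac{8}{1232} = 70 \left(- \frac{1}{736}\right) + 8 \cdot \frac{1}{1232} = - \frac{35}{368} + \frac{1}{154} = - \frac{2511}{28336}$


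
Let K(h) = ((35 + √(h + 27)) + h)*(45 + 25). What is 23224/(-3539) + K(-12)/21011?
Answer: -482261674/74357929 + 70*√15/21011 ≈ -6.4728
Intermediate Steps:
K(h) = 2450 + 70*h + 70*√(27 + h) (K(h) = ((35 + √(27 + h)) + h)*70 = (35 + h + √(27 + h))*70 = 2450 + 70*h + 70*√(27 + h))
23224/(-3539) + K(-12)/21011 = 23224/(-3539) + (2450 + 70*(-12) + 70*√(27 - 12))/21011 = 23224*(-1/3539) + (2450 - 840 + 70*√15)*(1/21011) = -23224/3539 + (1610 + 70*√15)*(1/21011) = -23224/3539 + (1610/21011 + 70*√15/21011) = -482261674/74357929 + 70*√15/21011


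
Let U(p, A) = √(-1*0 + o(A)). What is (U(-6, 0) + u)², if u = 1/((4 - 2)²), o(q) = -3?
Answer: -47/16 + I*√3/2 ≈ -2.9375 + 0.86602*I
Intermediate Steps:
U(p, A) = I*√3 (U(p, A) = √(-1*0 - 3) = √(0 - 3) = √(-3) = I*√3)
u = ¼ (u = 1/(2²) = 1/4 = ¼ ≈ 0.25000)
(U(-6, 0) + u)² = (I*√3 + ¼)² = (¼ + I*√3)²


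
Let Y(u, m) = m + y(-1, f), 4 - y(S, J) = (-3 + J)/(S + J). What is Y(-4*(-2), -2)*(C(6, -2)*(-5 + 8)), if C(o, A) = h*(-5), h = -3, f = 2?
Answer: 135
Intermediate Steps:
y(S, J) = 4 - (-3 + J)/(J + S) (y(S, J) = 4 - (-3 + J)/(S + J) = 4 - (-3 + J)/(J + S))
C(o, A) = 15 (C(o, A) = -3*(-5) = 15)
Y(u, m) = 5 + m (Y(u, m) = m + (3 + 3*2 + 4*(-1))/(2 - 1) = m + (3 + 6 - 4)/1 = m + 1*5 = m + 5 = 5 + m)
Y(-4*(-2), -2)*(C(6, -2)*(-5 + 8)) = (5 - 2)*(15*(-5 + 8)) = 3*(15*3) = 3*45 = 135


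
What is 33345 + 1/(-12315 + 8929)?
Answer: 112906169/3386 ≈ 33345.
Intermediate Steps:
33345 + 1/(-12315 + 8929) = 33345 + 1/(-3386) = 33345 - 1/3386 = 112906169/3386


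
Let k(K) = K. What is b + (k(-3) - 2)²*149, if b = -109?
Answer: 3616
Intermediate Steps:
b + (k(-3) - 2)²*149 = -109 + (-3 - 2)²*149 = -109 + (-5)²*149 = -109 + 25*149 = -109 + 3725 = 3616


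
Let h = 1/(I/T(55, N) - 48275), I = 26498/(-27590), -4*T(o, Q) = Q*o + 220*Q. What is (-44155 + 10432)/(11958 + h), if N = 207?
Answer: -426139678373500089/151106908198054069 ≈ -2.8201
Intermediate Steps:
T(o, Q) = -55*Q - Q*o/4 (T(o, Q) = -(Q*o + 220*Q)/4 = -(220*Q + Q*o)/4 = -55*Q - Q*o/4)
I = -13249/13795 (I = 26498*(-1/27590) = -13249/13795 ≈ -0.96042)
h = -785280375/37909410050129 (h = 1/(-13249*(-4/(207*(220 + 55)))/13795 - 48275) = 1/(-13249/(13795*((-¼*207*275))) - 48275) = 1/(-13249/(13795*(-56925/4)) - 48275) = 1/(-13249/13795*(-4/56925) - 48275) = 1/(52996/785280375 - 48275) = 1/(-37909410050129/785280375) = -785280375/37909410050129 ≈ -2.0715e-5)
(-44155 + 10432)/(11958 + h) = (-44155 + 10432)/(11958 - 785280375/37909410050129) = -33723/453320724594162207/37909410050129 = -33723*37909410050129/453320724594162207 = -426139678373500089/151106908198054069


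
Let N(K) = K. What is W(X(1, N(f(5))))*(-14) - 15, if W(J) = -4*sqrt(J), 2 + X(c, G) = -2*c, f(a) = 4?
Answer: -15 + 112*I ≈ -15.0 + 112.0*I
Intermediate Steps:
X(c, G) = -2 - 2*c
W(X(1, N(f(5))))*(-14) - 15 = -4*sqrt(-2 - 2*1)*(-14) - 15 = -4*sqrt(-2 - 2)*(-14) - 15 = -8*I*(-14) - 15 = 112*I - 15 = -15 + 112*I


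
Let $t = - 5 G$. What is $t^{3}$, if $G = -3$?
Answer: $3375$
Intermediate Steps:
$t = 15$ ($t = \left(-5\right) \left(-3\right) = 15$)
$t^{3} = 15^{3} = 3375$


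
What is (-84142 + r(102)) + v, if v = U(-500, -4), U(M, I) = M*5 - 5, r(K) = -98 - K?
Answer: -86847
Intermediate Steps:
U(M, I) = -5 + 5*M (U(M, I) = 5*M - 5 = -5 + 5*M)
v = -2505 (v = -5 + 5*(-500) = -5 - 2500 = -2505)
(-84142 + r(102)) + v = (-84142 + (-98 - 1*102)) - 2505 = (-84142 + (-98 - 102)) - 2505 = (-84142 - 200) - 2505 = -84342 - 2505 = -86847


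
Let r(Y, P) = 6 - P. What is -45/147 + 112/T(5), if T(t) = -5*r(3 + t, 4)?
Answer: -2819/245 ≈ -11.506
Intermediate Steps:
T(t) = -10 (T(t) = -5*(6 - 1*4) = -5*(6 - 4) = -5*2 = -10)
-45/147 + 112/T(5) = -45/147 + 112/(-10) = -45*1/147 + 112*(-1/10) = -15/49 - 56/5 = -2819/245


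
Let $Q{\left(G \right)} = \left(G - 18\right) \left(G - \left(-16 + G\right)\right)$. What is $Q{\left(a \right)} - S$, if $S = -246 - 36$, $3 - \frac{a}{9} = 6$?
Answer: $-438$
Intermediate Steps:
$a = -27$ ($a = 27 - 54 = -27$)
$S = -282$
$Q{\left(G \right)} = -288 + 16 G$ ($Q{\left(G \right)} = \left(-18 + G\right) 16 = -288 + 16 G$)
$Q{\left(a \right)} - S = \left(-288 + 16 \left(-27\right)\right) - -282 = \left(-288 - 432\right) + 282 = -720 + 282 = -438$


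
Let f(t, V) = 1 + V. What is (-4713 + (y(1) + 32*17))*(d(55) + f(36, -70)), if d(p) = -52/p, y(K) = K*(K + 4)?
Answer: 16018908/55 ≈ 2.9125e+5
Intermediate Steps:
y(K) = K*(4 + K)
(-4713 + (y(1) + 32*17))*(d(55) + f(36, -70)) = (-4713 + (1*(4 + 1) + 32*17))*(-52/55 + (1 - 70)) = (-4713 + (1*5 + 544))*(-52*1/55 - 69) = (-4713 + (5 + 544))*(-52/55 - 69) = (-4713 + 549)*(-3847/55) = -4164*(-3847/55) = 16018908/55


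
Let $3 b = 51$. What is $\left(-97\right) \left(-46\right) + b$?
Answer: $4479$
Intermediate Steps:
$b = 17$ ($b = \frac{1}{3} \cdot 51 = 17$)
$\left(-97\right) \left(-46\right) + b = \left(-97\right) \left(-46\right) + 17 = 4462 + 17 = 4479$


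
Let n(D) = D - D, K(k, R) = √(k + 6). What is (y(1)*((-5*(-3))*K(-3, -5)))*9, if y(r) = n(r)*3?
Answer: 0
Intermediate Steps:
K(k, R) = √(6 + k)
n(D) = 0
y(r) = 0 (y(r) = 0*3 = 0)
(y(1)*((-5*(-3))*K(-3, -5)))*9 = (0*((-5*(-3))*√(6 - 3)))*9 = (0*(15*√3))*9 = 0*9 = 0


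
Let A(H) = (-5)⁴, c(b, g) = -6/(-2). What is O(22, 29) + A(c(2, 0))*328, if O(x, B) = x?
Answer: 205022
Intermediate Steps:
c(b, g) = 3 (c(b, g) = -6*(-½) = 3)
A(H) = 625
O(22, 29) + A(c(2, 0))*328 = 22 + 625*328 = 22 + 205000 = 205022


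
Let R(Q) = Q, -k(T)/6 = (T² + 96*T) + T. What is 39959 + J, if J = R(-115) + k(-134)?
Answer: 10096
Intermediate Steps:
k(T) = -582*T - 6*T² (k(T) = -6*((T² + 96*T) + T) = -6*(T² + 97*T) = -582*T - 6*T²)
J = -29863 (J = -115 - 6*(-134)*(97 - 134) = -115 - 6*(-134)*(-37) = -115 - 29748 = -29863)
39959 + J = 39959 - 29863 = 10096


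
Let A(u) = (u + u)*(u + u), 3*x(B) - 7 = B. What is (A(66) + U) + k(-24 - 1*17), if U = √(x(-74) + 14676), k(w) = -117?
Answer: 17307 + √131883/3 ≈ 17428.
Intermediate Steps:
x(B) = 7/3 + B/3
A(u) = 4*u² (A(u) = (2*u)*(2*u) = 4*u²)
U = √131883/3 (U = √((7/3 + (⅓)*(-74)) + 14676) = √((7/3 - 74/3) + 14676) = √(-67/3 + 14676) = √(43961/3) = √131883/3 ≈ 121.05)
(A(66) + U) + k(-24 - 1*17) = (4*66² + √131883/3) - 117 = (4*4356 + √131883/3) - 117 = (17424 + √131883/3) - 117 = 17307 + √131883/3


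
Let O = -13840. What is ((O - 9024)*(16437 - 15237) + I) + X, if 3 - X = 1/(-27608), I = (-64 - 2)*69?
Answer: -757600818407/27608 ≈ -2.7441e+7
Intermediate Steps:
I = -4554 (I = -66*69 = -4554)
X = 82825/27608 (X = 3 - 1/(-27608) = 3 - 1*(-1/27608) = 3 + 1/27608 = 82825/27608 ≈ 3.0000)
((O - 9024)*(16437 - 15237) + I) + X = ((-13840 - 9024)*(16437 - 15237) - 4554) + 82825/27608 = (-22864*1200 - 4554) + 82825/27608 = (-27436800 - 4554) + 82825/27608 = -27441354 + 82825/27608 = -757600818407/27608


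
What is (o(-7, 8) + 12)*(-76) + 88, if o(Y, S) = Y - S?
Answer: 316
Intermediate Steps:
(o(-7, 8) + 12)*(-76) + 88 = ((-7 - 1*8) + 12)*(-76) + 88 = ((-7 - 8) + 12)*(-76) + 88 = (-15 + 12)*(-76) + 88 = -3*(-76) + 88 = 228 + 88 = 316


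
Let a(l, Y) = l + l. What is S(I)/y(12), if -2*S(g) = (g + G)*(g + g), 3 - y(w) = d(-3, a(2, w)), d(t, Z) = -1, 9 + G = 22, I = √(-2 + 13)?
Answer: -11/4 - 13*√11/4 ≈ -13.529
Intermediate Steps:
I = √11 ≈ 3.3166
G = 13 (G = -9 + 22 = 13)
a(l, Y) = 2*l
y(w) = 4 (y(w) = 3 - 1*(-1) = 3 + 1 = 4)
S(g) = -g*(13 + g) (S(g) = -(g + 13)*(g + g)/2 = -(13 + g)*2*g/2 = -g*(13 + g))
S(I)/y(12) = -√11*(13 + √11)/4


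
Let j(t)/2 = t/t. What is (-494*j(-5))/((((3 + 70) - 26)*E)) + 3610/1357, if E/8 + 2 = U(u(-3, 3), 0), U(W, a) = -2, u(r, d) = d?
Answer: 1692539/510232 ≈ 3.3172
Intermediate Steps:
j(t) = 2 (j(t) = 2*(t/t) = 2*1 = 2)
E = -32 (E = -16 + 8*(-2) = -16 - 16 = -32)
(-494*j(-5))/((((3 + 70) - 26)*E)) + 3610/1357 = (-494*2)/((((3 + 70) - 26)*(-32))) + 3610/1357 = -988*(-1/(32*(73 - 26))) + 3610*(1/1357) = -988/(47*(-32)) + 3610/1357 = -988/(-1504) + 3610/1357 = -988*(-1/1504) + 3610/1357 = 247/376 + 3610/1357 = 1692539/510232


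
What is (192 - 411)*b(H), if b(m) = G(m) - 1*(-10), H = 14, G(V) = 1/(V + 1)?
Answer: -11023/5 ≈ -2204.6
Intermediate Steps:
G(V) = 1/(1 + V)
b(m) = 10 + 1/(1 + m) (b(m) = 1/(1 + m) - 1*(-10) = 1/(1 + m) + 10 = 10 + 1/(1 + m))
(192 - 411)*b(H) = (192 - 411)*((11 + 10*14)/(1 + 14)) = -219*(11 + 140)/15 = -73*151/5 = -219*151/15 = -11023/5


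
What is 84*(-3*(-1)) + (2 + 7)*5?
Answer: 297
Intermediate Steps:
84*(-3*(-1)) + (2 + 7)*5 = 84*3 + 9*5 = 252 + 45 = 297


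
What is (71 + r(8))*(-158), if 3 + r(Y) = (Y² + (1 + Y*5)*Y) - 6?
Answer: -71732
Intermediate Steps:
r(Y) = -9 + Y² + Y*(1 + 5*Y) (r(Y) = -3 + ((Y² + (1 + Y*5)*Y) - 6) = -3 + ((Y² + (1 + 5*Y)*Y) - 6) = -3 + ((Y² + Y*(1 + 5*Y)) - 6) = -3 + (-6 + Y² + Y*(1 + 5*Y)) = -9 + Y² + Y*(1 + 5*Y))
(71 + r(8))*(-158) = (71 + (-9 + 8 + 6*8²))*(-158) = (71 + (-9 + 8 + 6*64))*(-158) = (71 + (-9 + 8 + 384))*(-158) = (71 + 383)*(-158) = 454*(-158) = -71732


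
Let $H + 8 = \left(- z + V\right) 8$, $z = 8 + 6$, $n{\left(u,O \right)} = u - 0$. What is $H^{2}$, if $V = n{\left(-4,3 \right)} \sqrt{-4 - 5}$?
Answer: $5184 + 23040 i \approx 5184.0 + 23040.0 i$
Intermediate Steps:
$n{\left(u,O \right)} = u$ ($n{\left(u,O \right)} = u + 0 = u$)
$V = - 12 i$ ($V = - 4 \sqrt{-4 - 5} = - 4 \sqrt{-9} = - 4 \cdot 3 i = - 12 i \approx - 12.0 i$)
$z = 14$
$H = -120 - 96 i$ ($H = -8 + \left(\left(-1\right) 14 - 12 i\right) 8 = -8 + \left(-14 - 12 i\right) 8 = -8 - \left(112 + 96 i\right) = -120 - 96 i \approx -120.0 - 96.0 i$)
$H^{2} = \left(-120 - 96 i\right)^{2}$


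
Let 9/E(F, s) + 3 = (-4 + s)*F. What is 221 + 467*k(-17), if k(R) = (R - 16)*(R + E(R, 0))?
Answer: 16904821/65 ≈ 2.6007e+5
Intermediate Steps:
E(F, s) = 9/(-3 + F*(-4 + s)) (E(F, s) = 9/(-3 + (-4 + s)*F) = 9/(-3 + F*(-4 + s)))
k(R) = (-16 + R)*(R + 9/(-3 - 4*R)) (k(R) = (R - 16)*(R + 9/(-3 - 4*R + R*0)) = (-16 + R)*(R + 9/(-3 - 4*R + 0)) = (-16 + R)*(R + 9/(-3 - 4*R)))
221 + 467*k(-17) = 221 + 467*((144 - 9*(-17) - 17*(-16 - 17)*(3 + 4*(-17)))/(3 + 4*(-17))) = 221 + 467*((144 + 153 - 17*(-33)*(3 - 68))/(3 - 68)) = 221 + 467*((144 + 153 - 17*(-33)*(-65))/(-65)) = 221 + 467*(-(144 + 153 - 36465)/65) = 221 + 467*(-1/65*(-36168)) = 221 + 467*(36168/65) = 221 + 16890456/65 = 16904821/65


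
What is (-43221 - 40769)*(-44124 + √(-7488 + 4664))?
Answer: 3705974760 - 167980*I*√706 ≈ 3.706e+9 - 4.4633e+6*I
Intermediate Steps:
(-43221 - 40769)*(-44124 + √(-7488 + 4664)) = -83990*(-44124 + √(-2824)) = -83990*(-44124 + 2*I*√706) = 3705974760 - 167980*I*√706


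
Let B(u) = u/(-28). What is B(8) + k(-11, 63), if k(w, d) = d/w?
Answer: -463/77 ≈ -6.0130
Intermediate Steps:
B(u) = -u/28 (B(u) = u*(-1/28) = -u/28)
B(8) + k(-11, 63) = -1/28*8 + 63/(-11) = -2/7 + 63*(-1/11) = -2/7 - 63/11 = -463/77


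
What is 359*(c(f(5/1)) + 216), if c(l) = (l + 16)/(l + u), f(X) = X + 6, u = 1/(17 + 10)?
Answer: 23369823/298 ≈ 78422.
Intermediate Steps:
u = 1/27 ≈ 0.037037
f(X) = 6 + X
c(l) = (16 + l)/(1/27 + l) (c(l) = (l + 16)/(l + 1/27) = (16 + l)/(1/27 + l))
359*(c(f(5/1)) + 216) = 359*(27*(16 + (6 + 5/1))/(1 + 27*(6 + 5/1)) + 216) = 359*(27*(16 + (6 + 5*1))/(1 + 27*(6 + 5*1)) + 216) = 359*(27*(16 + (6 + 5))/(1 + 27*(6 + 5)) + 216) = 359*(27*(16 + 11)/(1 + 27*11) + 216) = 359*(27*27/(1 + 297) + 216) = 359*(27*27/298 + 216) = 359*(27*(1/298)*27 + 216) = 359*(729/298 + 216) = 359*(65097/298) = 23369823/298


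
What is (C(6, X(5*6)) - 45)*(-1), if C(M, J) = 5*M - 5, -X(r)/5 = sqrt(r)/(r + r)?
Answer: 20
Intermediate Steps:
X(r) = -5/(2*sqrt(r)) (X(r) = -5*sqrt(r)/(r + r) = -5*sqrt(r)/(2*r) = -5*1/(2*r)*sqrt(r) = -5/(2*sqrt(r)))
C(M, J) = -5 + 5*M
(C(6, X(5*6)) - 45)*(-1) = ((-5 + 5*6) - 45)*(-1) = ((-5 + 30) - 45)*(-1) = (25 - 45)*(-1) = -20*(-1) = 20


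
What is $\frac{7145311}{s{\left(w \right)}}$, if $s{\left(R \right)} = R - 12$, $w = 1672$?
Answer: $\frac{7145311}{1660} \approx 4304.4$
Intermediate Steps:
$s{\left(R \right)} = -12 + R$ ($s{\left(R \right)} = R - 12 = -12 + R$)
$\frac{7145311}{s{\left(w \right)}} = \frac{7145311}{-12 + 1672} = \frac{7145311}{1660}$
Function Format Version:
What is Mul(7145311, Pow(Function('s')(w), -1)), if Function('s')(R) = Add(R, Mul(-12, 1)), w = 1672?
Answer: Rational(7145311, 1660) ≈ 4304.4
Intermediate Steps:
Function('s')(R) = Add(-12, R) (Function('s')(R) = Add(R, -12) = Add(-12, R))
Mul(7145311, Pow(Function('s')(w), -1)) = Mul(7145311, Pow(Add(-12, 1672), -1)) = Mul(7145311, Pow(1660, -1)) = Mul(7145311, Rational(1, 1660)) = Rational(7145311, 1660)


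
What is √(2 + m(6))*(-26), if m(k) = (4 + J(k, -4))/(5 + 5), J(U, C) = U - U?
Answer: -52*√15/5 ≈ -40.279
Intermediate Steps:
J(U, C) = 0
m(k) = ⅖ (m(k) = (4 + 0)/(5 + 5) = 4/10 = 4*(⅒) = ⅖)
√(2 + m(6))*(-26) = √(2 + ⅖)*(-26) = √(12/5)*(-26) = (2*√15/5)*(-26) = -52*√15/5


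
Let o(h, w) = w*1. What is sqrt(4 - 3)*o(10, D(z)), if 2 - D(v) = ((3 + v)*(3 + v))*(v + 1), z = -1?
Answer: 2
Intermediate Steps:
D(v) = 2 - (3 + v)**2*(1 + v) (D(v) = 2 - (3 + v)*(3 + v)*(v + 1) = 2 - (3 + v)**2*(1 + v))
o(h, w) = w
sqrt(4 - 3)*o(10, D(z)) = sqrt(4 - 3)*(2 - (3 - 1)**2 - 1*(-1)*(3 - 1)**2) = sqrt(1)*(2 - 1*2**2 - 1*(-1)*2**2) = 1*(2 - 1*4 - 1*(-1)*4) = 1*(2 - 4 + 4) = 1*2 = 2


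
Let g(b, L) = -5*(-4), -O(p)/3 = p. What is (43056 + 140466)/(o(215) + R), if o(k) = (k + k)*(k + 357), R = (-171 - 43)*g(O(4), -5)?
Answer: 30587/40280 ≈ 0.75936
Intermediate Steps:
O(p) = -3*p
g(b, L) = 20
R = -4280 (R = (-171 - 43)*20 = -214*20 = -4280)
o(k) = 2*k*(357 + k) (o(k) = (2*k)*(357 + k) = 2*k*(357 + k))
(43056 + 140466)/(o(215) + R) = (43056 + 140466)/(2*215*(357 + 215) - 4280) = 183522/(2*215*572 - 4280) = 183522/(245960 - 4280) = 183522/241680 = 183522*(1/241680) = 30587/40280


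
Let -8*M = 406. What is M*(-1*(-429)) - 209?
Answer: -87923/4 ≈ -21981.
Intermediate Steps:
M = -203/4 (M = -1/8*406 = -203/4 ≈ -50.750)
M*(-1*(-429)) - 209 = -(-203)*(-429)/4 - 209 = -203/4*429 - 209 = -87087/4 - 209 = -87923/4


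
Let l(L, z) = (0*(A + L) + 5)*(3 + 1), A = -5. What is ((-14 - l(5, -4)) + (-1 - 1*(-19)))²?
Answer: 256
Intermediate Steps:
l(L, z) = 20 (l(L, z) = (0*(-5 + L) + 5)*(3 + 1) = (0 + 5)*4 = 5*4 = 20)
((-14 - l(5, -4)) + (-1 - 1*(-19)))² = ((-14 - 1*20) + (-1 - 1*(-19)))² = ((-14 - 20) + (-1 + 19))² = (-34 + 18)² = (-16)² = 256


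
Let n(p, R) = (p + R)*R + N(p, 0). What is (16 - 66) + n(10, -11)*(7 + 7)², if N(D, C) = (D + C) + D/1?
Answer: 6026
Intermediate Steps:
N(D, C) = C + 2*D (N(D, C) = (C + D) + D*1 = (C + D) + D = C + 2*D)
n(p, R) = 2*p + R*(R + p) (n(p, R) = (p + R)*R + (0 + 2*p) = (R + p)*R + 2*p = R*(R + p) + 2*p = 2*p + R*(R + p))
(16 - 66) + n(10, -11)*(7 + 7)² = (16 - 66) + ((-11)² + 2*10 - 11*10)*(7 + 7)² = -50 + (121 + 20 - 110)*14² = -50 + 31*196 = -50 + 6076 = 6026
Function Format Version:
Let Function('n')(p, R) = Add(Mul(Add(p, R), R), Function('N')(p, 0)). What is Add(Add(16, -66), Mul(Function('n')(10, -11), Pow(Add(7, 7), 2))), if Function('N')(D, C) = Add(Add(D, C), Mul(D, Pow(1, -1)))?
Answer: 6026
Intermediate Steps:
Function('N')(D, C) = Add(C, Mul(2, D)) (Function('N')(D, C) = Add(Add(C, D), Mul(D, 1)) = Add(Add(C, D), D) = Add(C, Mul(2, D)))
Function('n')(p, R) = Add(Mul(2, p), Mul(R, Add(R, p))) (Function('n')(p, R) = Add(Mul(Add(p, R), R), Add(0, Mul(2, p))) = Add(Mul(Add(R, p), R), Mul(2, p)) = Add(Mul(R, Add(R, p)), Mul(2, p)) = Add(Mul(2, p), Mul(R, Add(R, p))))
Add(Add(16, -66), Mul(Function('n')(10, -11), Pow(Add(7, 7), 2))) = Add(Add(16, -66), Mul(Add(Pow(-11, 2), Mul(2, 10), Mul(-11, 10)), Pow(Add(7, 7), 2))) = Add(-50, Mul(Add(121, 20, -110), Pow(14, 2))) = Add(-50, Mul(31, 196)) = Add(-50, 6076) = 6026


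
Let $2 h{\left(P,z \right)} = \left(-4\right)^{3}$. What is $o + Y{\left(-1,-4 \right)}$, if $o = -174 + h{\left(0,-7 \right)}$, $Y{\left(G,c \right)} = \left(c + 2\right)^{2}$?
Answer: $-202$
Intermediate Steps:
$h{\left(P,z \right)} = -32$ ($h{\left(P,z \right)} = \frac{\left(-4\right)^{3}}{2} = \frac{1}{2} \left(-64\right) = -32$)
$Y{\left(G,c \right)} = \left(2 + c\right)^{2}$
$o = -206$ ($o = -174 - 32 = -206$)
$o + Y{\left(-1,-4 \right)} = -206 + \left(2 - 4\right)^{2} = -206 + \left(-2\right)^{2} = -206 + 4 = -202$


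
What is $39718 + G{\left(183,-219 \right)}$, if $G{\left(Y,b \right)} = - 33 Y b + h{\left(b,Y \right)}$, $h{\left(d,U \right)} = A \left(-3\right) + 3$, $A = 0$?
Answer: $1362262$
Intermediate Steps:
$h{\left(d,U \right)} = 3$ ($h{\left(d,U \right)} = 0 \left(-3\right) + 3 = 0 + 3 = 3$)
$G{\left(Y,b \right)} = 3 - 33 Y b$ ($G{\left(Y,b \right)} = - 33 Y b + 3 = 3 - 33 Y b$)
$39718 + G{\left(183,-219 \right)} = 39718 - \left(-3 + 6039 \left(-219\right)\right) = 39718 + \left(3 + 1322541\right) = 39718 + 1322544 = 1362262$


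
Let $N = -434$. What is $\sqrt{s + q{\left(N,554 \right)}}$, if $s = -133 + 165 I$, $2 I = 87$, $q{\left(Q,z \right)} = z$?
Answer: $\frac{\sqrt{30394}}{2} \approx 87.169$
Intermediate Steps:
$I = \frac{87}{2}$ ($I = \frac{1}{2} \cdot 87 = \frac{87}{2} \approx 43.5$)
$s = \frac{14089}{2}$ ($s = -133 + 165 \cdot \frac{87}{2} = -133 + \frac{14355}{2} = \frac{14089}{2} \approx 7044.5$)
$\sqrt{s + q{\left(N,554 \right)}} = \sqrt{\frac{14089}{2} + 554} = \sqrt{\frac{15197}{2}} = \frac{\sqrt{30394}}{2}$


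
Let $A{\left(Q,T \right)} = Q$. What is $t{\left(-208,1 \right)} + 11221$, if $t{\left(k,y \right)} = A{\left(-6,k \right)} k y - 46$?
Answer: $12423$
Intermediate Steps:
$t{\left(k,y \right)} = -46 - 6 k y$ ($t{\left(k,y \right)} = - 6 k y - 46 = -46 - 6 k y$)
$t{\left(-208,1 \right)} + 11221 = \left(-46 - \left(-1248\right) 1\right) + 11221 = \left(-46 + 1248\right) + 11221 = 1202 + 11221 = 12423$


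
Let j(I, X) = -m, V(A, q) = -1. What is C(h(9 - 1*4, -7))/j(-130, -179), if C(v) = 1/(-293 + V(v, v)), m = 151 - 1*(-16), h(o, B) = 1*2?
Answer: 1/49098 ≈ 2.0367e-5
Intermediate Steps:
h(o, B) = 2
m = 167 (m = 151 + 16 = 167)
j(I, X) = -167 (j(I, X) = -1*167 = -167)
C(v) = -1/294 (C(v) = 1/(-293 - 1) = 1/(-294) = -1/294)
C(h(9 - 1*4, -7))/j(-130, -179) = -1/294/(-167) = -1/294*(-1/167) = 1/49098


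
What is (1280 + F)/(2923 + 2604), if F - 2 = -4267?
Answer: -2985/5527 ≈ -0.54008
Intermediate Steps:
F = -4265 (F = 2 - 4267 = -4265)
(1280 + F)/(2923 + 2604) = (1280 - 4265)/(2923 + 2604) = -2985/5527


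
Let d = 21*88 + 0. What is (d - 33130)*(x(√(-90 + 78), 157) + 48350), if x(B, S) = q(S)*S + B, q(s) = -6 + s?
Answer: -2254087074 - 62564*I*√3 ≈ -2.2541e+9 - 1.0836e+5*I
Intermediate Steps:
x(B, S) = B + S*(-6 + S) (x(B, S) = (-6 + S)*S + B = S*(-6 + S) + B = B + S*(-6 + S))
d = 1848 (d = 1848 + 0 = 1848)
(d - 33130)*(x(√(-90 + 78), 157) + 48350) = (1848 - 33130)*((√(-90 + 78) + 157*(-6 + 157)) + 48350) = -31282*((√(-12) + 157*151) + 48350) = -31282*((2*I*√3 + 23707) + 48350) = -31282*((23707 + 2*I*√3) + 48350) = -31282*(72057 + 2*I*√3) = -2254087074 - 62564*I*√3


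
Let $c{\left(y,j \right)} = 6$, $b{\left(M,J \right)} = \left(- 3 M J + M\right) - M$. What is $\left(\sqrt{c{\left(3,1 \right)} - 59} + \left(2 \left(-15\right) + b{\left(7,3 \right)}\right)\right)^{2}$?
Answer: $\left(93 - i \sqrt{53}\right)^{2} \approx 8596.0 - 1354.1 i$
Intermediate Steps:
$b{\left(M,J \right)} = - 3 J M$ ($b{\left(M,J \right)} = \left(- 3 J M + M\right) - M = \left(M - 3 J M\right) - M = - 3 J M$)
$\left(\sqrt{c{\left(3,1 \right)} - 59} + \left(2 \left(-15\right) + b{\left(7,3 \right)}\right)\right)^{2} = \left(\sqrt{6 - 59} + \left(2 \left(-15\right) - 9 \cdot 7\right)\right)^{2} = \left(\sqrt{-53} - 93\right)^{2} = \left(i \sqrt{53} - 93\right)^{2} = \left(-93 + i \sqrt{53}\right)^{2}$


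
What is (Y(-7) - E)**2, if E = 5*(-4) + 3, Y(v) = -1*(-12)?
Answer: 841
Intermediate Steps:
Y(v) = 12
E = -17 (E = -20 + 3 = -17)
(Y(-7) - E)**2 = (12 - 1*(-17))**2 = (12 + 17)**2 = 29**2 = 841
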